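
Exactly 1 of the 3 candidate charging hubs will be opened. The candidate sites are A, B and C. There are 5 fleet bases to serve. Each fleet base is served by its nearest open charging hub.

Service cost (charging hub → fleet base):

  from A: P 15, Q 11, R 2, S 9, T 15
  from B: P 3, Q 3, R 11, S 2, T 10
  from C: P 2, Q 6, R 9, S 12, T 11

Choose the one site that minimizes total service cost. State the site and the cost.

Choose B only; total service cost 29.

With exactly 1 open, each fleet base uses its cheapest among the chosen.
{B}: P→B 3, Q→B 3, R→B 11, S→B 2, T→B 10. Service cost 29.
{C}: service cost 40
{A}: service cost 52
Among all 3 size-1 choices, {B} is lowest.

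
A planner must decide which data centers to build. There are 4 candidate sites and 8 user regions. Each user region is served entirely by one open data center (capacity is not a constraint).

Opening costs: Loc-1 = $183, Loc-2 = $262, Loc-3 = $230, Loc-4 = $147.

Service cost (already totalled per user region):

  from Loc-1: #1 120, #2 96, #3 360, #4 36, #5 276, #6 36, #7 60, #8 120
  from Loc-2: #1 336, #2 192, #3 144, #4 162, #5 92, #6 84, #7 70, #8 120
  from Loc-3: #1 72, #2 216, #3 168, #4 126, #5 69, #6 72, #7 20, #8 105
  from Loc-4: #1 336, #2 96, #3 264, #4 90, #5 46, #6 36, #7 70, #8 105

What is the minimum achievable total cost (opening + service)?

Minimum total cost: 1010

For any fixed open set, each user region goes to its cheapest open site; total = fixed + service.
{Loc-3, Loc-4}: #1→Loc-3 72, #2→Loc-4 96, #3→Loc-3 168, #4→Loc-4 90, #5→Loc-4 46, #6→Loc-4 36, #7→Loc-3 20, #8→Loc-3 105. Service 633; fixed 377; total 1010.
{Loc-1, Loc-3}: service 602 + fixed 413 = 1015
{Loc-3}: service 848 + fixed 230 = 1078
{Loc-1, Loc-2, Loc-3, Loc-4}: #1→Loc-3 72, #2→Loc-1 96, #3→Loc-2 144, #4→Loc-1 36, #5→Loc-4 46, #6→Loc-1 36, #7→Loc-3 20, #8→Loc-3 105. Service 555; fixed 822; total 1377.
No other subset beats 1010.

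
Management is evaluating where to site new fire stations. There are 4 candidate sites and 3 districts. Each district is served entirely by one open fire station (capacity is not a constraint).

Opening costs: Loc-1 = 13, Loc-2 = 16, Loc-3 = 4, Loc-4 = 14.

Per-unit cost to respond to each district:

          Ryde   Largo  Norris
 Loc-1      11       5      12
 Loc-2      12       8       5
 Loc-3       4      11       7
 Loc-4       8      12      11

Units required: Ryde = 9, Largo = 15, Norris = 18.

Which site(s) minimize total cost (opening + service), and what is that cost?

Open Loc-1, Loc-2 and Loc-3; minimum total cost 234.

For any fixed open set, each district goes to its cheapest open site; total = fixed + service.
{Loc-1, Loc-2, Loc-3}: Ryde→Loc-3 4·9=36, Largo→Loc-1 5·15=75, Norris→Loc-2 5·18=90. Service 201; fixed 33; total 234.
{Loc-1, Loc-2, Loc-3, Loc-4}: Ryde→Loc-3 4·9=36, Largo→Loc-1 5·15=75, Norris→Loc-2 5·18=90. Service 201; fixed 47; total 248.
{Loc-1, Loc-3}: Ryde→Loc-3 4·9=36, Largo→Loc-1 5·15=75, Norris→Loc-3 7·18=126. Service 237; fixed 17; total 254.
{Loc-3}: service 327 + fixed 4 = 331
No other subset beats 234.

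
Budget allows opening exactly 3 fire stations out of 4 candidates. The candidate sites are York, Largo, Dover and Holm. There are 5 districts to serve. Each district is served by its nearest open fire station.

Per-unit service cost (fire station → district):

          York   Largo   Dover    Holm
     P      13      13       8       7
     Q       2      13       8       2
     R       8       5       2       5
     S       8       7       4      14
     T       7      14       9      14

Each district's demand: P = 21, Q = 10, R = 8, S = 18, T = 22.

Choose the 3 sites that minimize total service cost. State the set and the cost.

With exactly 3 open, each district uses its cheapest among the chosen.
{York, Dover, Holm}: P→Holm 7·21=147, Q→York 2·10=20, R→Dover 2·8=16, S→Dover 4·18=72, T→York 7·22=154. Service cost 409.
{York, Largo, Dover}: service cost 430
{Largo, Dover, Holm}: service cost 453
Among all 4 size-3 choices, {York, Dover, Holm} is lowest.

Choose York, Dover and Holm; total service cost 409.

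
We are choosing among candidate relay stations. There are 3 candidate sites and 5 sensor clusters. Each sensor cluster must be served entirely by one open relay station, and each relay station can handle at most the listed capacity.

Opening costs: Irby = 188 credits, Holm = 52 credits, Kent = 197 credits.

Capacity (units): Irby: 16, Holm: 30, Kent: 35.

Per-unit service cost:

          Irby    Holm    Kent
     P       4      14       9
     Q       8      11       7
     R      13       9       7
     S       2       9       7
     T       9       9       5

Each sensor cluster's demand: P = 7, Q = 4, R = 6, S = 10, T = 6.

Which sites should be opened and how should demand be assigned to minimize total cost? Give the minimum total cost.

Minimum total cost: 430

Open {Kent}: P→Kent 9·7=63, Q→Kent 7·4=28, R→Kent 7·6=42, S→Kent 7·10=70, T→Kent 5·6=30.
Loads: Kent carries 33/35. Service 233; fixed 197; total 430.
Next best feasible plan costs 482.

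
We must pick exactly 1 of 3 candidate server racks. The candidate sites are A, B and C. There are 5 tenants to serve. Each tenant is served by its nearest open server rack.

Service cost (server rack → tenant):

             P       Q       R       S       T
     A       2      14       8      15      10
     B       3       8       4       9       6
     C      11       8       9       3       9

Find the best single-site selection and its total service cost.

Choose B only; total service cost 30.

With exactly 1 open, each tenant uses its cheapest among the chosen.
{B}: P→B 3, Q→B 8, R→B 4, S→B 9, T→B 6. Service cost 30.
{C}: service cost 40
{A}: service cost 49
Among all 3 size-1 choices, {B} is lowest.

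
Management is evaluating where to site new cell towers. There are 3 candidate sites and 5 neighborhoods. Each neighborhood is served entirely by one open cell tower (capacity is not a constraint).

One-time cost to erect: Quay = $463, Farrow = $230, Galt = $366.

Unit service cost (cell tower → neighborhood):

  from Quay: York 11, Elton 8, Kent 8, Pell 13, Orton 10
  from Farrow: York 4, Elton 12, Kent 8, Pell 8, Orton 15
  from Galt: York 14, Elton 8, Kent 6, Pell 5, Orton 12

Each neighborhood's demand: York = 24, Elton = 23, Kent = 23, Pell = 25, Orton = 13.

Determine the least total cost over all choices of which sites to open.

For any fixed open set, each neighborhood goes to its cheapest open site; total = fixed + service.
{Farrow}: York→Farrow 4·24=96, Elton→Farrow 12·23=276, Kent→Farrow 8·23=184, Pell→Farrow 8·25=200, Orton→Farrow 15·13=195. Service 951; fixed 230; total 1181.
{Farrow, Galt}: York→Farrow 4·24=96, Elton→Galt 8·23=184, Kent→Galt 6·23=138, Pell→Galt 5·25=125, Orton→Galt 12·13=156. Service 699; fixed 596; total 1295.
{Galt}: service 939 + fixed 366 = 1305
{Quay, Farrow, Galt}: York→Farrow 4·24=96, Elton→Quay 8·23=184, Kent→Galt 6·23=138, Pell→Galt 5·25=125, Orton→Quay 10·13=130. Service 673; fixed 1059; total 1732.
No other subset beats 1181.

Minimum total cost: 1181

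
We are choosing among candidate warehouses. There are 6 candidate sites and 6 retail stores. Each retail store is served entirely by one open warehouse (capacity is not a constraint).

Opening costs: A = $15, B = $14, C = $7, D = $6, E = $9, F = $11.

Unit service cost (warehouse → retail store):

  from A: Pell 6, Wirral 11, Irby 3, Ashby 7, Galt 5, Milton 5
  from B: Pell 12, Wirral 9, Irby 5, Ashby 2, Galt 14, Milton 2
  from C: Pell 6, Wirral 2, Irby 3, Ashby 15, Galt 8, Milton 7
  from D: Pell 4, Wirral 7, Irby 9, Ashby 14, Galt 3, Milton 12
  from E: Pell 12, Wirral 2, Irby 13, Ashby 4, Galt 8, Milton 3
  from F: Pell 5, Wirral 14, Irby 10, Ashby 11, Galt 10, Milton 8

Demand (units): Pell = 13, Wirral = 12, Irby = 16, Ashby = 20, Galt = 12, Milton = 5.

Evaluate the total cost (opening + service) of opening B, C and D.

Total cost: 237

Each retail store is assigned to its cheapest site among the open ones.
{B, C, D}: Pell→D 4·13=52, Wirral→C 2·12=24, Irby→C 3·16=48, Ashby→B 2·20=40, Galt→D 3·12=36, Milton→B 2·5=10. Service 210; fixed 27; total 237.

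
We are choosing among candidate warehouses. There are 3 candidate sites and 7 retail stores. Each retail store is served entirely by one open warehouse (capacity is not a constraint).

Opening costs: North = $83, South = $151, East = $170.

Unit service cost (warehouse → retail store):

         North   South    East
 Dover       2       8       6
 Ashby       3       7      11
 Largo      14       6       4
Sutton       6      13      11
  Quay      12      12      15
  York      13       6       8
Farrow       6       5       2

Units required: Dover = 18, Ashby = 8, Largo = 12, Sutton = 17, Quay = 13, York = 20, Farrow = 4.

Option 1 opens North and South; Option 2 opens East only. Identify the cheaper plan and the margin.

Option 1 is cheaper by 200.

Option 1: {North, South}: Dover→North 2·18=36, Ashby→North 3·8=24, Largo→South 6·12=72, Sutton→North 6·17=102, Quay→North 12·13=156, York→South 6·20=120, Farrow→South 5·4=20. Service 530; fixed 234; total 764.
Option 2: {East}: Dover→East 6·18=108, Ashby→East 11·8=88, Largo→East 4·12=48, Sutton→East 11·17=187, Quay→East 15·13=195, York→East 8·20=160, Farrow→East 2·4=8. Service 794; fixed 170; total 964.
Difference: |764 − 964| = 200.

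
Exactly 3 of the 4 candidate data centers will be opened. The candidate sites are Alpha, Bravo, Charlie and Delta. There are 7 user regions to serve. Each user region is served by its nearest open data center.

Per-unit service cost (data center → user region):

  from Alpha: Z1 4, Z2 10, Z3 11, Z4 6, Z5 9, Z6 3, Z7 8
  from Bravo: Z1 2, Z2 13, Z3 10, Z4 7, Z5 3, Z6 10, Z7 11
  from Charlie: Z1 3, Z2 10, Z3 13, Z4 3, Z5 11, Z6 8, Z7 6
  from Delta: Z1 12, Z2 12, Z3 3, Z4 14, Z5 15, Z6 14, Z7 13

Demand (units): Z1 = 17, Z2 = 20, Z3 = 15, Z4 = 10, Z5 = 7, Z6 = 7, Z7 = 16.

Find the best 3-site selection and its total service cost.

With exactly 3 open, each user region uses its cheapest among the chosen.
{Bravo, Charlie, Delta}: Z1→Bravo 2·17=34, Z2→Charlie 10·20=200, Z3→Delta 3·15=45, Z4→Charlie 3·10=30, Z5→Bravo 3·7=21, Z6→Charlie 8·7=56, Z7→Charlie 6·16=96. Service cost 482.
{Alpha, Charlie, Delta}: service cost 506
{Alpha, Bravo, Delta}: service cost 509
Among all 4 size-3 choices, {Bravo, Charlie, Delta} is lowest.

Choose Bravo, Charlie and Delta; total service cost 482.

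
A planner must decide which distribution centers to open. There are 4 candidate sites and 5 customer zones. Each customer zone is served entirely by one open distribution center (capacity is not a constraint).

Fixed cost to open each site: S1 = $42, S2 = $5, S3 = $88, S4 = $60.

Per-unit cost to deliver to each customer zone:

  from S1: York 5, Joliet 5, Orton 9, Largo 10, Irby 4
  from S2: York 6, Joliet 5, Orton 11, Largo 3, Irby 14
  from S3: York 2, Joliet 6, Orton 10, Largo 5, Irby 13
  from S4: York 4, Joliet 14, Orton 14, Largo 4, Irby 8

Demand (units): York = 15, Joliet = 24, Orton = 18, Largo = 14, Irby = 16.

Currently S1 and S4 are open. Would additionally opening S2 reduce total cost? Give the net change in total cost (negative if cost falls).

Yes — net change −9 (cost falls by 9).

Current service cost with {S1, S4}: 462.
Adding S2: each customer zone re-picks its cheapest; new service cost 448, saving 14.
Extra fixed cost: 5. Net change = 5 − 14 = -9.
(Totals: 564 → 555.)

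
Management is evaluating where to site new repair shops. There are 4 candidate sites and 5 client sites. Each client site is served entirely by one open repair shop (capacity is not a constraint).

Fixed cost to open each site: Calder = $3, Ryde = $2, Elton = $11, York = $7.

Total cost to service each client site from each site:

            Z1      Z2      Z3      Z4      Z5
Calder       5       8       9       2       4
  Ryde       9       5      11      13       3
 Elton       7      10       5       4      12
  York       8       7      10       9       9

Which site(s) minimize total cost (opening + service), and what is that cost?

For any fixed open set, each client site goes to its cheapest open site; total = fixed + service.
{Calder, Ryde}: Z1→Calder 5, Z2→Ryde 5, Z3→Calder 9, Z4→Calder 2, Z5→Ryde 3. Service 24; fixed 5; total 29.
{Calder}: service 28 + fixed 3 = 31
{Calder, Ryde, Elton}: service 20 + fixed 16 = 36
{Calder, Ryde, Elton, York}: service 20 + fixed 23 = 43
(All 15 nonempty subsets were checked; Calder and Ryde is lowest.)

Open Calder and Ryde; minimum total cost 29.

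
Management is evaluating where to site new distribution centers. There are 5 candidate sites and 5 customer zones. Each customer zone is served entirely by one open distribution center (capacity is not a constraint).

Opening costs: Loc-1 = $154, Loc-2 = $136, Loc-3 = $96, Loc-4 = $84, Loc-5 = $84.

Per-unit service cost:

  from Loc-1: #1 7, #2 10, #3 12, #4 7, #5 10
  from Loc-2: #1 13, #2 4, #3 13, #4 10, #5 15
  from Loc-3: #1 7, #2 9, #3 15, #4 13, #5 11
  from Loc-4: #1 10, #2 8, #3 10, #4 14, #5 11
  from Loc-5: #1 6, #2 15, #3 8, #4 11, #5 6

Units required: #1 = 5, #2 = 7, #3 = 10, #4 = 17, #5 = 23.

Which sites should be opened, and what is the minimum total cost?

For any fixed open set, each customer zone goes to its cheapest open site; total = fixed + service.
{Loc-5}: #1→Loc-5 6·5=30, #2→Loc-5 15·7=105, #3→Loc-5 8·10=80, #4→Loc-5 11·17=187, #5→Loc-5 6·23=138. Service 540; fixed 84; total 624.
{Loc-4, Loc-5}: #1→Loc-5 6·5=30, #2→Loc-4 8·7=56, #3→Loc-5 8·10=80, #4→Loc-5 11·17=187, #5→Loc-5 6·23=138. Service 491; fixed 168; total 659.
{Loc-2, Loc-5}: service 446 + fixed 220 = 666
{Loc-1, Loc-2, Loc-3, Loc-4, Loc-5}: service 395 + fixed 554 = 949
No other subset beats 624.

Open Loc-5 only; minimum total cost 624.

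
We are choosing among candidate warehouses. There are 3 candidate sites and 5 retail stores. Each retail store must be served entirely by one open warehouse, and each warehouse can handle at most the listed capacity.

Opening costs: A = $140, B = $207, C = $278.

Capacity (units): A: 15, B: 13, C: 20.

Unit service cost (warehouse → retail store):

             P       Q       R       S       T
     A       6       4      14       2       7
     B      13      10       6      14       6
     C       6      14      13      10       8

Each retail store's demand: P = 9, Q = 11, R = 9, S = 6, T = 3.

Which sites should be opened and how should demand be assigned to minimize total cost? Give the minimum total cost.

Open {A, B, C}: P→C 6·9=54, Q→A 4·11=44, R→B 6·9=54, S→C 10·6=60, T→B 6·3=18.
Loads: A carries 11/15, B carries 12/13, C carries 15/20. Service 230; fixed 625; total 855.
Next best feasible plan costs 858.

Minimum total cost: 855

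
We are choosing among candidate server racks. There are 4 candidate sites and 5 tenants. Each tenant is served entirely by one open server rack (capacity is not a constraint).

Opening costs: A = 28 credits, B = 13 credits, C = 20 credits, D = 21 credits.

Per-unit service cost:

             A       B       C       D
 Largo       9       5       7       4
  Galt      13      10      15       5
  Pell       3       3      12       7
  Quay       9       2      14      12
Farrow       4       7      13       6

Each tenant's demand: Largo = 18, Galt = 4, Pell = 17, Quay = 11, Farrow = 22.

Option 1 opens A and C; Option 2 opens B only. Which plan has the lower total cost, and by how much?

Option 1: {A, C}: Largo→C 7·18=126, Galt→A 13·4=52, Pell→A 3·17=51, Quay→A 9·11=99, Farrow→A 4·22=88. Service 416; fixed 48; total 464.
Option 2: {B}: Largo→B 5·18=90, Galt→B 10·4=40, Pell→B 3·17=51, Quay→B 2·11=22, Farrow→B 7·22=154. Service 357; fixed 13; total 370.
Difference: |464 − 370| = 94.

Option 2 is cheaper by 94.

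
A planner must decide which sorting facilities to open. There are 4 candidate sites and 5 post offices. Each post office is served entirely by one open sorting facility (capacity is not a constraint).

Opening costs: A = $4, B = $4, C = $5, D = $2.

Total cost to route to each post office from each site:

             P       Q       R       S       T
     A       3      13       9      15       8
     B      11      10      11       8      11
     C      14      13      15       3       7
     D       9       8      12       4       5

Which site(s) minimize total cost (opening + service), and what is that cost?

For any fixed open set, each post office goes to its cheapest open site; total = fixed + service.
{A, D}: P→A 3, Q→D 8, R→A 9, S→D 4, T→D 5. Service 29; fixed 6; total 35.
{A, B, D}: service 29 + fixed 10 = 39
{A, C, D}: service 28 + fixed 11 = 39
{A, B, C, D}: P→A 3, Q→D 8, R→A 9, S→C 3, T→D 5. Service 28; fixed 15; total 43.
(All 15 nonempty subsets were checked; A and D is lowest.)

Open A and D; minimum total cost 35.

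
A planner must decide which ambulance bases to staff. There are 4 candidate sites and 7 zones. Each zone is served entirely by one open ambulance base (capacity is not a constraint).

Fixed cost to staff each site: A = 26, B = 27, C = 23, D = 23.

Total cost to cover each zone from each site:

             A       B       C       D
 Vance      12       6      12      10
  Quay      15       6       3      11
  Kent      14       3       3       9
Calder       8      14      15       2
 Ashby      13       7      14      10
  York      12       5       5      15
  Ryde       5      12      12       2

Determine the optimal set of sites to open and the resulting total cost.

For any fixed open set, each zone goes to its cheapest open site; total = fixed + service.
{B}: Vance→B 6, Quay→B 6, Kent→B 3, Calder→B 14, Ashby→B 7, York→B 5, Ryde→B 12. Service 53; fixed 27; total 80.
{B, D}: service 31 + fixed 50 = 81
{C, D}: Vance→D 10, Quay→C 3, Kent→C 3, Calder→D 2, Ashby→D 10, York→C 5, Ryde→D 2. Service 35; fixed 46; total 81.
{A, B, C, D}: Vance→B 6, Quay→C 3, Kent→B 3, Calder→D 2, Ashby→B 7, York→B 5, Ryde→D 2. Service 28; fixed 99; total 127.
No other subset beats 80.

Open B only; minimum total cost 80.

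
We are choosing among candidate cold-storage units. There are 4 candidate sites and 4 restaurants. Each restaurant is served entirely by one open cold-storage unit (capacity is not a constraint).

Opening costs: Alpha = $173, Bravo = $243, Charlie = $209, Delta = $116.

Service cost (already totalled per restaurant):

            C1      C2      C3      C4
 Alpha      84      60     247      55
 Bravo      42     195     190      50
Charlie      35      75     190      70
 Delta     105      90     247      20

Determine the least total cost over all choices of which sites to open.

For any fixed open set, each restaurant goes to its cheapest open site; total = fixed + service.
{Delta}: C1→Delta 105, C2→Delta 90, C3→Delta 247, C4→Delta 20. Service 462; fixed 116; total 578.
{Charlie}: service 370 + fixed 209 = 579
{Alpha}: service 446 + fixed 173 = 619
{Alpha, Bravo, Charlie, Delta}: service 305 + fixed 741 = 1046
(All 15 nonempty subsets were checked; Delta only is lowest.)

Minimum total cost: 578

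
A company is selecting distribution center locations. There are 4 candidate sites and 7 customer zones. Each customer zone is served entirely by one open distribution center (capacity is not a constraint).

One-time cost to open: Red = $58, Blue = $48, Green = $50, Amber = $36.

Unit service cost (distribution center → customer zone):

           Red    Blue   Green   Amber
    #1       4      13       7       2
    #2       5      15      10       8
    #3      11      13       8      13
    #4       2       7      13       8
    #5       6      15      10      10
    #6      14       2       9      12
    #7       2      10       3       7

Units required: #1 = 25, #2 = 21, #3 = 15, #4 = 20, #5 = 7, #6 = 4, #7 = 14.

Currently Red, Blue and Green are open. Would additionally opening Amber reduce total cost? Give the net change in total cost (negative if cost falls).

Yes — net change −14 (cost falls by 14).

Current service cost with {Red, Blue, Green}: 443.
Adding Amber: each customer zone re-picks its cheapest; new service cost 393, saving 50.
Extra fixed cost: 36. Net change = 36 − 50 = -14.
(Totals: 599 → 585.)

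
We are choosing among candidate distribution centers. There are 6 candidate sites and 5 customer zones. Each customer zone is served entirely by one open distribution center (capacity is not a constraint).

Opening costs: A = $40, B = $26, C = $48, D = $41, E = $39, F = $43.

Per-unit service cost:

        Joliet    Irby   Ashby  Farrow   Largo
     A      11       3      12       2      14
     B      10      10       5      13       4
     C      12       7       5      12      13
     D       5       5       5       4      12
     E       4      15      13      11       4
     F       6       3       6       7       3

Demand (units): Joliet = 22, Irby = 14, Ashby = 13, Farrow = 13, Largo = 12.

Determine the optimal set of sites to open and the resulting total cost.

For any fixed open set, each customer zone goes to its cheapest open site; total = fixed + service.
{A, B, E}: Joliet→E 4·22=88, Irby→A 3·14=42, Ashby→B 5·13=65, Farrow→A 2·13=26, Largo→B 4·12=48. Service 269; fixed 105; total 374.
{A, D, E}: service 269 + fixed 120 = 389
{D, F}: service 305 + fixed 84 = 389
{A, B, C, D, E, F}: Joliet→E 4·22=88, Irby→A 3·14=42, Ashby→B 5·13=65, Farrow→A 2·13=26, Largo→F 3·12=36. Service 257; fixed 237; total 494.
No other subset beats 374.

Open A, B and E; minimum total cost 374.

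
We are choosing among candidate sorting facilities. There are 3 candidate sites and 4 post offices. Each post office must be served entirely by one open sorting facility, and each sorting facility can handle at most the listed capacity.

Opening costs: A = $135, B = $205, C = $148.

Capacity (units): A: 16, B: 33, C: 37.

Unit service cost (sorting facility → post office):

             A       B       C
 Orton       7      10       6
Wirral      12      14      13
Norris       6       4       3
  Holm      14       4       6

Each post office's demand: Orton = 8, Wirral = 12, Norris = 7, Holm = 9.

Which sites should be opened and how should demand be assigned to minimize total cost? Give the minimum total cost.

Minimum total cost: 427

Open {C}: Orton→C 6·8=48, Wirral→C 13·12=156, Norris→C 3·7=21, Holm→C 6·9=54.
Loads: C carries 36/37. Service 279; fixed 148; total 427.
Next best feasible plan costs 550.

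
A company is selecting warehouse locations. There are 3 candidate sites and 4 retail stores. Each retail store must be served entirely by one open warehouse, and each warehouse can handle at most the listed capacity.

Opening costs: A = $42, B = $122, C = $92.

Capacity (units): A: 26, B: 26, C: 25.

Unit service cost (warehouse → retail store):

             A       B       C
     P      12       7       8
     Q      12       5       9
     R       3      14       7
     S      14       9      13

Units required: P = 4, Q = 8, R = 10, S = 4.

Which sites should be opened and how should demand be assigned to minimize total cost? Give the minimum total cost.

Open {A}: P→A 12·4=48, Q→A 12·8=96, R→A 3·10=30, S→A 14·4=56.
Loads: A carries 26/26. Service 230; fixed 42; total 272.
Next best feasible plan costs 298.

Minimum total cost: 272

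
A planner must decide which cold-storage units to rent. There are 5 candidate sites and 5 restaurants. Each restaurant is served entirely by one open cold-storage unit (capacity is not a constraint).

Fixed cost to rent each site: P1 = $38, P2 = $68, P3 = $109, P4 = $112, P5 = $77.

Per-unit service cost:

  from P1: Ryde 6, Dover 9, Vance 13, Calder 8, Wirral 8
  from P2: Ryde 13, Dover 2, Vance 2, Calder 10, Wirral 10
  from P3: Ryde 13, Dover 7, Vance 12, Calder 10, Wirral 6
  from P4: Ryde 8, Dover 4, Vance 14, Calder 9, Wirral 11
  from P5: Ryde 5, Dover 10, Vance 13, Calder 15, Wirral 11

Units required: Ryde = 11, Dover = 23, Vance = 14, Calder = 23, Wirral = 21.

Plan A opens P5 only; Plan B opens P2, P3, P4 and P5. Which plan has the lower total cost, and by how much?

Plan B is cheaper by 292.

Plan A: {P5}: Ryde→P5 5·11=55, Dover→P5 10·23=230, Vance→P5 13·14=182, Calder→P5 15·23=345, Wirral→P5 11·21=231. Service 1043; fixed 77; total 1120.
Plan B: {P2, P3, P4, P5}: Ryde→P5 5·11=55, Dover→P2 2·23=46, Vance→P2 2·14=28, Calder→P4 9·23=207, Wirral→P3 6·21=126. Service 462; fixed 366; total 828.
Difference: |1120 − 828| = 292.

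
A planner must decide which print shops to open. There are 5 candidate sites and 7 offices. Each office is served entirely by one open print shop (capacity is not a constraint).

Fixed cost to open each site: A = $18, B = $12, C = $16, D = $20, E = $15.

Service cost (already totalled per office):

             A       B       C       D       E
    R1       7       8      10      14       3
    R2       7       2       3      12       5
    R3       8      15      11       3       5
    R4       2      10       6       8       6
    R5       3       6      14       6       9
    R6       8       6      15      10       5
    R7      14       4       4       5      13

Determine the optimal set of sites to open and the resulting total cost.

For any fixed open set, each office goes to its cheapest open site; total = fixed + service.
{B, E}: R1→E 3, R2→B 2, R3→E 5, R4→E 6, R5→B 6, R6→E 5, R7→B 4. Service 31; fixed 27; total 58.
{E}: service 46 + fixed 15 = 61
{A, B}: R1→A 7, R2→B 2, R3→A 8, R4→A 2, R5→A 3, R6→B 6, R7→B 4. Service 32; fixed 30; total 62.
{A, B, C, D, E}: R1→E 3, R2→B 2, R3→D 3, R4→A 2, R5→A 3, R6→E 5, R7→B 4. Service 22; fixed 81; total 103.
No other subset beats 58.

Open B and E; minimum total cost 58.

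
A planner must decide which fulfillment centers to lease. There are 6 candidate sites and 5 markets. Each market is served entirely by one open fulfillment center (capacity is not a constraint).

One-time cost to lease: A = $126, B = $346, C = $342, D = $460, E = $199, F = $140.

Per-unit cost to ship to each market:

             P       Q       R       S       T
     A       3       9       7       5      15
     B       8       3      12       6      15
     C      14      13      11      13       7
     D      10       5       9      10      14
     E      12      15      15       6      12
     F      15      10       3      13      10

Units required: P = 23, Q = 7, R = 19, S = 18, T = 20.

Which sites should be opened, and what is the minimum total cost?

For any fixed open set, each market goes to its cheapest open site; total = fixed + service.
{A, F}: P→A 3·23=69, Q→A 9·7=63, R→F 3·19=57, S→A 5·18=90, T→F 10·20=200. Service 479; fixed 266; total 745.
{A}: P→A 3·23=69, Q→A 9·7=63, R→A 7·19=133, S→A 5·18=90, T→A 15·20=300. Service 655; fixed 126; total 781.
{A, E}: P→A 3·23=69, Q→A 9·7=63, R→A 7·19=133, S→A 5·18=90, T→E 12·20=240. Service 595; fixed 325; total 920.
{A, B, C, D, E, F}: P→A 3·23=69, Q→B 3·7=21, R→F 3·19=57, S→A 5·18=90, T→C 7·20=140. Service 377; fixed 1613; total 1990.
No other subset beats 745.

Open A and F; minimum total cost 745.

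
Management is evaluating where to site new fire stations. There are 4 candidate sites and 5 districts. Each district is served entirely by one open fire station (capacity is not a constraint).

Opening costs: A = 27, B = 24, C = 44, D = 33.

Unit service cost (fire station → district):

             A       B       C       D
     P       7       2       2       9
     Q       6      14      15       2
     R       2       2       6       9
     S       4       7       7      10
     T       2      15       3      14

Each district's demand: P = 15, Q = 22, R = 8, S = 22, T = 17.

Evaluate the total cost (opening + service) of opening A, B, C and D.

Each district is assigned to its cheapest site among the open ones.
{A, B, C, D}: P→B 2·15=30, Q→D 2·22=44, R→A 2·8=16, S→A 4·22=88, T→A 2·17=34. Service 212; fixed 128; total 340.

Total cost: 340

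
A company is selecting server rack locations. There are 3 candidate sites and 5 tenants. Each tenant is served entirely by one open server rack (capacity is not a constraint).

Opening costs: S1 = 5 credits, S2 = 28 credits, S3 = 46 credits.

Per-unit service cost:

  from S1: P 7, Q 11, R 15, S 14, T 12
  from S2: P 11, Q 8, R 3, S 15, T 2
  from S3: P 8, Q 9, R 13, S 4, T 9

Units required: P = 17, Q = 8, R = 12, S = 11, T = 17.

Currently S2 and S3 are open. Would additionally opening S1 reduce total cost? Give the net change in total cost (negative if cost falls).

Yes — net change −12 (cost falls by 12).

Current service cost with {S2, S3}: 314.
Adding S1: each tenant re-picks its cheapest; new service cost 297, saving 17.
Extra fixed cost: 5. Net change = 5 − 17 = -12.
(Totals: 388 → 376.)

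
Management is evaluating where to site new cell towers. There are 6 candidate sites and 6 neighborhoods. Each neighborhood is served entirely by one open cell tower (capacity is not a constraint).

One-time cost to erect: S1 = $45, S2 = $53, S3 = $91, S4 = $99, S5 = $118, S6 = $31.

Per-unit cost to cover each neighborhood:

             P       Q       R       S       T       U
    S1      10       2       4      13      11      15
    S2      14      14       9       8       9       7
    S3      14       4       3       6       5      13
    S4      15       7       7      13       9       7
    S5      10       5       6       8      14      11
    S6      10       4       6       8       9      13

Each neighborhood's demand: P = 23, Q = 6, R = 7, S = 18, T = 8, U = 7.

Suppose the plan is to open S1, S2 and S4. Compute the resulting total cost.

Total cost: 732

Each neighborhood is assigned to its cheapest site among the open ones.
{S1, S2, S4}: P→S1 10·23=230, Q→S1 2·6=12, R→S1 4·7=28, S→S2 8·18=144, T→S2 9·8=72, U→S2 7·7=49. Service 535; fixed 197; total 732.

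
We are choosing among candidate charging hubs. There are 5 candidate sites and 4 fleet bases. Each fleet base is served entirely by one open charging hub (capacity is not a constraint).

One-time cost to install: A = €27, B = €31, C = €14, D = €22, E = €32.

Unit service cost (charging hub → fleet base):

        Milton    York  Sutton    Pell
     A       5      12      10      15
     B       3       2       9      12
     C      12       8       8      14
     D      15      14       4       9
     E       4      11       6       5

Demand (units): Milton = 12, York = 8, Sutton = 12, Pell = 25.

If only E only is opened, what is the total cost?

Each fleet base is assigned to its cheapest site among the open ones.
{E}: Milton→E 4·12=48, York→E 11·8=88, Sutton→E 6·12=72, Pell→E 5·25=125. Service 333; fixed 32; total 365.

Total cost: 365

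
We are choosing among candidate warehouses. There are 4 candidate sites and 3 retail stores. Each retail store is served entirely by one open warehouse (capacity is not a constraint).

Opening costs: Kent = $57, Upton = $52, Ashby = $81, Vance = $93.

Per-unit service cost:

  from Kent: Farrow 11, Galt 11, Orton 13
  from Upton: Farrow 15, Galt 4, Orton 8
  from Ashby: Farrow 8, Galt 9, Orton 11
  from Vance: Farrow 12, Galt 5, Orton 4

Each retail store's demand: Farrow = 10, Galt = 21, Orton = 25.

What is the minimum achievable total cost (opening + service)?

For any fixed open set, each retail store goes to its cheapest open site; total = fixed + service.
{Vance}: Farrow→Vance 12·10=120, Galt→Vance 5·21=105, Orton→Vance 4·25=100. Service 325; fixed 93; total 418.
{Upton, Vance}: service 304 + fixed 145 = 449
{Ashby, Vance}: Farrow→Ashby 8·10=80, Galt→Vance 5·21=105, Orton→Vance 4·25=100. Service 285; fixed 174; total 459.
{Kent, Upton, Ashby, Vance}: Farrow→Ashby 8·10=80, Galt→Upton 4·21=84, Orton→Vance 4·25=100. Service 264; fixed 283; total 547.
No other subset beats 418.

Minimum total cost: 418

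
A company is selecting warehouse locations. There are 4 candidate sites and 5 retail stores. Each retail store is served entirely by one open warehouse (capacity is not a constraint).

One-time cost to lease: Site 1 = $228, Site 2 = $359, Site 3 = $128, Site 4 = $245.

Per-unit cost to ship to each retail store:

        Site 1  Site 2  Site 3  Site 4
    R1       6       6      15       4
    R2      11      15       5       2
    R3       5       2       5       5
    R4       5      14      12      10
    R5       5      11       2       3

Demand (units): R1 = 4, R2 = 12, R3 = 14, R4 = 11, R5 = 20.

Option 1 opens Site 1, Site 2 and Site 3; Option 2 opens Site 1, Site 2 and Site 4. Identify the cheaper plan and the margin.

Option 1: {Site 1, Site 2, Site 3}: R1→Site 1 6·4=24, R2→Site 3 5·12=60, R3→Site 2 2·14=28, R4→Site 1 5·11=55, R5→Site 3 2·20=40. Service 207; fixed 715; total 922.
Option 2: {Site 1, Site 2, Site 4}: R1→Site 4 4·4=16, R2→Site 4 2·12=24, R3→Site 2 2·14=28, R4→Site 1 5·11=55, R5→Site 4 3·20=60. Service 183; fixed 832; total 1015.
Difference: |922 − 1015| = 93.

Option 1 is cheaper by 93.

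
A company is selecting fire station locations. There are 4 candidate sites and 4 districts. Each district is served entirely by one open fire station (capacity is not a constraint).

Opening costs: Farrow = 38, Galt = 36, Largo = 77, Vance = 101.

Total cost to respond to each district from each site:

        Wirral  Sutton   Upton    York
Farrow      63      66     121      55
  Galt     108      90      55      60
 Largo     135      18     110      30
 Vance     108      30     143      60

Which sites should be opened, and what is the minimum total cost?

Open Farrow and Galt; minimum total cost 313.

For any fixed open set, each district goes to its cheapest open site; total = fixed + service.
{Farrow, Galt}: Wirral→Farrow 63, Sutton→Farrow 66, Upton→Galt 55, York→Farrow 55. Service 239; fixed 74; total 313.
{Farrow, Galt, Largo}: service 166 + fixed 151 = 317
{Galt, Largo}: service 211 + fixed 113 = 324
{Farrow, Galt, Largo, Vance}: Wirral→Farrow 63, Sutton→Largo 18, Upton→Galt 55, York→Largo 30. Service 166; fixed 252; total 418.
(All 15 nonempty subsets were checked; Farrow and Galt is lowest.)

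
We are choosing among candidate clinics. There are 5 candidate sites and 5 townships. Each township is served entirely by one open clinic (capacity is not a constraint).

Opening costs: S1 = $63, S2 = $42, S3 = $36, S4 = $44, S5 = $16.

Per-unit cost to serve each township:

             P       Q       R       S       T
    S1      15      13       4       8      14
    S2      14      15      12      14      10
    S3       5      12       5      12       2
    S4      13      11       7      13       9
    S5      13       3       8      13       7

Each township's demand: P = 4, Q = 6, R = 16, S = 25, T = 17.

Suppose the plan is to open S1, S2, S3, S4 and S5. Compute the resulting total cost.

Each township is assigned to its cheapest site among the open ones.
{S1, S2, S3, S4, S5}: P→S3 5·4=20, Q→S5 3·6=18, R→S1 4·16=64, S→S1 8·25=200, T→S3 2·17=34. Service 336; fixed 201; total 537.

Total cost: 537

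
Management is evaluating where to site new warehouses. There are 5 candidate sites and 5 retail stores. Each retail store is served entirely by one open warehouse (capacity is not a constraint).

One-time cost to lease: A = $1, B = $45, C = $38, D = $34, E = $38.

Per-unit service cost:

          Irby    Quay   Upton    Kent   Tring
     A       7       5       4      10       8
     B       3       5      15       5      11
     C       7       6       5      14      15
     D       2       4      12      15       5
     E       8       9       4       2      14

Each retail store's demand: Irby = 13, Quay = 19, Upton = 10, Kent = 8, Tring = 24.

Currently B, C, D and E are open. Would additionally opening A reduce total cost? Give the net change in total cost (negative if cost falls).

Current service cost with {B, C, D, E}: 278.
Adding A: each retail store re-picks its cheapest; new service cost 278, saving 0.
Extra fixed cost: 1. Net change = 1 − 0 = 1.
(Totals: 433 → 434.)

No — net change +1 (cost rises by 1).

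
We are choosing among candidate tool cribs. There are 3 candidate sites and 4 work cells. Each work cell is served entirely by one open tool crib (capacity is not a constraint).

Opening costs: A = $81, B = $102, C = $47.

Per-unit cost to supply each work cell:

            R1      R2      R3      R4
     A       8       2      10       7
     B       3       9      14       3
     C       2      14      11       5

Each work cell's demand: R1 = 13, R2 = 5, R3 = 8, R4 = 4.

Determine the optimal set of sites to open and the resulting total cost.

For any fixed open set, each work cell goes to its cheapest open site; total = fixed + service.
{C}: R1→C 2·13=26, R2→C 14·5=70, R3→C 11·8=88, R4→C 5·4=20. Service 204; fixed 47; total 251.
{A, C}: service 136 + fixed 128 = 264
{A}: service 222 + fixed 81 = 303
{A, B, C}: service 128 + fixed 230 = 358
No other subset beats 251.

Open C only; minimum total cost 251.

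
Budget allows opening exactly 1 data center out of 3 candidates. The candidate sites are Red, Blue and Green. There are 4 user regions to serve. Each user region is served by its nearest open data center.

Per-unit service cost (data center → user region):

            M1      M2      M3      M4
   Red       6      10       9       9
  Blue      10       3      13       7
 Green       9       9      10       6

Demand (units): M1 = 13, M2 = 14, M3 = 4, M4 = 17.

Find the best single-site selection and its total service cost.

With exactly 1 open, each user region uses its cheapest among the chosen.
{Blue}: M1→Blue 10·13=130, M2→Blue 3·14=42, M3→Blue 13·4=52, M4→Blue 7·17=119. Service cost 343.
{Green}: service cost 385
{Red}: service cost 407
Among all 3 size-1 choices, {Blue} is lowest.

Choose Blue only; total service cost 343.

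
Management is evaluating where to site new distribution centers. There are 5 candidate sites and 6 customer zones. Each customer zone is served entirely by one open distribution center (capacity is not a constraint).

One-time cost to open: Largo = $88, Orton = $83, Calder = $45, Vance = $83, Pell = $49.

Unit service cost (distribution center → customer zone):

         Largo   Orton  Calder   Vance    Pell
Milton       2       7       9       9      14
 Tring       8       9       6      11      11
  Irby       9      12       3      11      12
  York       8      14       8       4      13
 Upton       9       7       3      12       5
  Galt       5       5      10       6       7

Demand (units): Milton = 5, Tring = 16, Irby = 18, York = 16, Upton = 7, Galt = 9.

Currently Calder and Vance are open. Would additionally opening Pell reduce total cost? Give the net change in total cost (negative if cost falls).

Current service cost with {Calder, Vance}: 334.
Adding Pell: each customer zone re-picks its cheapest; new service cost 334, saving 0.
Extra fixed cost: 49. Net change = 49 − 0 = 49.
(Totals: 462 → 511.)

No — net change +49 (cost rises by 49).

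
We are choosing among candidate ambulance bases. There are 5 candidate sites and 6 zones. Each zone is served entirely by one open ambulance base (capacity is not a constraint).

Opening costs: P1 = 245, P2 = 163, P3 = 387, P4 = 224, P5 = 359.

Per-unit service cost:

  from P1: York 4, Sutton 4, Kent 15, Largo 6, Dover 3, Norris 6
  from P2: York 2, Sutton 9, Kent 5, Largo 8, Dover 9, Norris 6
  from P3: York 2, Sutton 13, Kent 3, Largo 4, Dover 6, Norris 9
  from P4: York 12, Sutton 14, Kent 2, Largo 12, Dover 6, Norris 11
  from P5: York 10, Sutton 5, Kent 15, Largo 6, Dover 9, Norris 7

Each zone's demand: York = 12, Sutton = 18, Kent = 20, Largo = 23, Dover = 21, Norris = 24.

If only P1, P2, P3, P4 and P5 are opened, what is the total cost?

Each zone is assigned to its cheapest site among the open ones.
{P1, P2, P3, P4, P5}: York→P2 2·12=24, Sutton→P1 4·18=72, Kent→P4 2·20=40, Largo→P3 4·23=92, Dover→P1 3·21=63, Norris→P1 6·24=144. Service 435; fixed 1378; total 1813.

Total cost: 1813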